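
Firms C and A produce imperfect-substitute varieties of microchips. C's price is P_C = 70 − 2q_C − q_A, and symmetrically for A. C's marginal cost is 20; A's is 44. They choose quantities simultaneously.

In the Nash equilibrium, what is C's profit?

Firm C's profit: π = q_C(70 − 2q_C − q_A) − 20q_C.
∂π/∂q_C = 50 − 4q_C − q_A = 0 ⇒ q_C = 12.5 − 0.25q_A.
Similarly q_A = 6.5 − 0.25q_C.
Substituting the second reaction function into the first: q_C = 12.5 − 0.25(6.5 − 0.25q_C), which gives 0.9375q_C = 10.875 ⇒ q_C = 11.6.
Then q_A = 6.5 − 0.25·11.6 = 3.6.
P_C = 70 − 2·11.6 − 3.6 = 43.2.
Profit = (43.2 − 20)·11.6 = 269.12.

269.12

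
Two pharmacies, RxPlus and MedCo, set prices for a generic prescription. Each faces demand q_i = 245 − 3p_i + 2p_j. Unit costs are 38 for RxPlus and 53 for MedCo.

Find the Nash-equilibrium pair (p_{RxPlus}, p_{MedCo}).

RxPlus's profit: π = (p_{RxPlus} − 38)(245 − 3p_{RxPlus} + 2p_{MedCo}).
∂π/∂p_{RxPlus} = 359 − 6p_{RxPlus} + 2p_{MedCo} = 0 ⇒ p_{RxPlus} = 359/6 + (1/3)p_{MedCo}.
Similarly p_{MedCo} = 202/3 + (1/3)p_{RxPlus}.
Solving the two reaction functions simultaneously: (1 − (1/3)(1/3))p_{RxPlus} = 359/6 + (1/3)·(202/3), so (8/9)p_{RxPlus} = 1481/18 and p_{RxPlus} = 92.5625.
Then p_{MedCo} = 202/3 + (1/3)·92.5625 = 98.1875.

92.5625, 98.1875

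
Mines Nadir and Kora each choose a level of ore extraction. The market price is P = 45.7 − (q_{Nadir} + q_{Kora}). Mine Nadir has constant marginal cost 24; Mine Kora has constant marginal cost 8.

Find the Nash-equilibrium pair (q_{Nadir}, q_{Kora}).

1.9, 17.9

Mine Nadir's profit: π = q_{Nadir}(45.7 − (q_{Nadir} + q_{Kora})) − 24q_{Nadir}.
∂π/∂q_{Nadir} = 21.7 − 2q_{Nadir} − q_{Kora} = 0, so q_{Nadir} = 10.85 − 0.5q_{Kora}.
By the same steps for Kora: q_{Kora} = 18.85 − 0.5q_{Nadir}.
Solving the two reaction functions simultaneously: (1 − (−0.5)(−0.5))q_{Nadir} = 10.85 − 0.5·18.85, so 0.75q_{Nadir} = 1.425 and q_{Nadir} = 1.9.
Then q_{Kora} = 18.85 − 0.5·1.9 = 17.9.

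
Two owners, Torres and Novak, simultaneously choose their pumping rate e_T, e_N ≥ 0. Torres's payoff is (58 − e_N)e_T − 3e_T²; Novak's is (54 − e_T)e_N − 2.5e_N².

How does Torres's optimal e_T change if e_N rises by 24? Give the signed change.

-4

Expanding Torres's payoff: 58e_T − e_Ne_T − 3e_T².
∂π/∂e_T = 58 − e_N − 6e_T = 0, so e_T = 29/3 − (1/6)e_N.
The reaction-function slope is −1/6, so a 24-unit rise in e_N moves e_T by −1/6 × 24 = −4. Torres's best response falls — the actions are strategic substitutes.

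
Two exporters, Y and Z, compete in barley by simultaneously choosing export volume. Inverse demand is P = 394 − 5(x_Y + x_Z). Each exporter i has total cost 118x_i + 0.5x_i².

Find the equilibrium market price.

Exporter Y's profit: π = x_Y(394 − 5(x_Y + x_Z)) − 118x_Y − 0.5x_Y².
∂π/∂x_Y = 276 − 11x_Y − 5x_Z = 0, so x_Y = 276/11 − (5/11)x_Z.
By symmetry x_Z = x_Y; substituting into the reaction function, (16/11)x_Y = 276/11 and x_Y = 17.25.
Equilibrium price: P = 394 − 5·34.5 = 221.5.

221.5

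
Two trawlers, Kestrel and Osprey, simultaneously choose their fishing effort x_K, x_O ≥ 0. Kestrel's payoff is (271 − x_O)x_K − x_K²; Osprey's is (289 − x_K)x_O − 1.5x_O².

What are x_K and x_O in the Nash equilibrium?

104.8, 61.4

Expanding Kestrel's payoff: 271x_K − x_Ox_K − x_K².
∂π/∂x_K = 271 − x_O − 2x_K = 0, so x_K = 135.5 − 0.5x_O.
Likewise for Osprey: x_O = 289/3 − (1/3)x_K.
Substituting the second reaction function into the first: x_K = 135.5 − 0.5(289/3 − (1/3)x_K), which gives (5/6)x_K = 262/3 ⇒ x_K = 104.8.
Then x_O = 289/3 − (1/3)·104.8 = 61.4.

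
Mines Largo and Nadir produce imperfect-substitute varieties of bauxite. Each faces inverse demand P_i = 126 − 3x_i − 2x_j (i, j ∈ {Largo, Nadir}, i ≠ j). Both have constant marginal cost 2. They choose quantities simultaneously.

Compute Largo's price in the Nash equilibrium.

48.5

Mine Largo's profit: π = x_{Largo}(126 − 3x_{Largo} − 2x_{Nadir}) − 2x_{Largo}.
∂π/∂x_{Largo} = 124 − 6x_{Largo} − 2x_{Nadir} = 0 ⇒ x_{Largo} = 62/3 − (1/3)x_{Nadir}.
Setting x_{Largo} = x_{Nadir} in the reaction function: x_{Largo} = 62/3 − (1/3)x_{Largo}, so x_{Largo} = (62/3) / (4/3) = 15.5.
P_{Largo} = 126 − 3·15.5 − 2·15.5 = 48.5.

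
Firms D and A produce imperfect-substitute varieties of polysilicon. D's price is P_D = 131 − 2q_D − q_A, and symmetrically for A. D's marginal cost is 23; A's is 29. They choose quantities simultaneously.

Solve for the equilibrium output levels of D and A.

22, 20

Firm D's profit: π = q_D(131 − 2q_D − q_A) − 23q_D.
∂π/∂q_D = 108 − 4q_D − q_A = 0 ⇒ q_D = 27 − 0.25q_A.
Similarly q_A = 25.5 − 0.25q_D.
Plugging q_A into D's best response: q_D = 27 − 0.25(25.5 − 0.25q_D) ⇒ 0.9375q_D = 20.625, so q_D = 22.
Then q_A = 25.5 − 0.25·22 = 20.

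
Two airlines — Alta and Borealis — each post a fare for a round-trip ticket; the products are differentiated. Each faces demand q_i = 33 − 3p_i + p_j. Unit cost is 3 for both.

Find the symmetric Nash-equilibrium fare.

8.4

Alta's profit: π = (p_{Alta} − 3)(33 − 3p_{Alta} + p_{Borealis}).
∂π/∂p_{Alta} = 42 − 6p_{Alta} + p_{Borealis} = 0 ⇒ p_{Alta} = 7 + (1/6)p_{Borealis}.
The game is symmetric, so in equilibrium p_{Borealis} = p_{Alta}: the reaction function gives (5/6)p_{Alta} = 7, hence p_{Alta} = 8.4.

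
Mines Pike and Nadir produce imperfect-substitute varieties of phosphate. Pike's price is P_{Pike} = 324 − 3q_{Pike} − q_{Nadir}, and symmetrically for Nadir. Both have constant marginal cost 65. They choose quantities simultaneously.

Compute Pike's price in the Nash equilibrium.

Mine Pike's profit: π = q_{Pike}(324 − 3q_{Pike} − q_{Nadir}) − 65q_{Pike}.
∂π/∂q_{Pike} = 259 − 6q_{Pike} − q_{Nadir} = 0 ⇒ q_{Pike} = 259/6 − (1/6)q_{Nadir}.
The game is symmetric, so in equilibrium q_{Nadir} = q_{Pike}: the reaction function gives (7/6)q_{Pike} = 259/6, hence q_{Pike} = 37.
P_{Pike} = 324 − 3·37 − 37 = 176.

176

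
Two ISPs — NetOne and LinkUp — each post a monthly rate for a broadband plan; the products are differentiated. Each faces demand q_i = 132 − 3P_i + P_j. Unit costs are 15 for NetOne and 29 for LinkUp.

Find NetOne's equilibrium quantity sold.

NetOne's profit: π = (P_{NetOne} − 15)(132 − 3P_{NetOne} + P_{LinkUp}).
∂π/∂P_{NetOne} = 177 − 6P_{NetOne} + P_{LinkUp} = 0 ⇒ P_{NetOne} = 29.5 + (1/6)P_{LinkUp}.
Similarly P_{LinkUp} = 36.5 + (1/6)P_{NetOne}.
Substituting the second reaction function into the first: P_{NetOne} = 29.5 + (1/6)(36.5 + (1/6)P_{NetOne}), which gives (35/36)P_{NetOne} = 427/12 ⇒ P_{NetOne} = 36.6.
Then P_{LinkUp} = 36.5 + (1/6)·36.6 = 42.6.
q_{NetOne} = 132 − 3·36.6 + 42.6 = 64.8.

64.8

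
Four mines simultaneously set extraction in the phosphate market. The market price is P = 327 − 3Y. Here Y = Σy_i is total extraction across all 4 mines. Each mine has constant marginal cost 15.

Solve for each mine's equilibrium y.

20.8

A representative mine's profit is π_i = y_i(327 − 3Y) − 15y_i, with Y = y_i + Σ_{j≠i} y_j.
First-order condition: 312 − 6y_i − 3Σ_{j≠i} y_j = 0.
In a symmetric equilibrium every mine chooses the same y, so Σ_{j≠i} y_j = 3y. The condition becomes 312 − 15y = 0, giving y = 312/15 = 20.8.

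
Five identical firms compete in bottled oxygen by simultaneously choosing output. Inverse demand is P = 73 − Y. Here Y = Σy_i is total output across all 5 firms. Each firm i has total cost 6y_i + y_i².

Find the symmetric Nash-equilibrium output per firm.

A representative firm's profit is π_i = y_i(73 − Y) − 6y_i − y_i², with Y = y_i + Σ_{j≠i} y_j.
First-order condition: 67 − 4y_i − Σ_{j≠i} y_j = 0.
With identical firms, set every y_j = y: then 67 − 4y − 4y = 0, i.e. y = 67/8 = 8.375.

8.375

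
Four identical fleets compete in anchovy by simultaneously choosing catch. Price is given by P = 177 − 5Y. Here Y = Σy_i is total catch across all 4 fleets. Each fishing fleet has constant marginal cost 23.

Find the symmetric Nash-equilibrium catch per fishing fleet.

A representative fishing fleet's profit is π_i = y_i(177 − 5Y) − 23y_i, with Y = y_i + Σ_{j≠i} y_j.
First-order condition: 154 − 10y_i − 5Σ_{j≠i} y_j = 0.
Imposing symmetry (y_j = y for all j) turns Σ_{j≠i} y_j into 3y, so 154 = 25y and y = 6.16.

6.16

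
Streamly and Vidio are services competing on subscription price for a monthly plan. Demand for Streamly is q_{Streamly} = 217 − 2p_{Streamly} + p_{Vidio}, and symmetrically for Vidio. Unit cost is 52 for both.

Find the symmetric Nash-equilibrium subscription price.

Streamly's profit: π = (p_{Streamly} − 52)(217 − 2p_{Streamly} + p_{Vidio}).
∂π/∂p_{Streamly} = 321 − 4p_{Streamly} + p_{Vidio} = 0 ⇒ p_{Streamly} = 80.25 + 0.25p_{Vidio}.
The game is symmetric, so in equilibrium p_{Vidio} = p_{Streamly}: the reaction function gives 0.75p_{Streamly} = 80.25, hence p_{Streamly} = 107.

107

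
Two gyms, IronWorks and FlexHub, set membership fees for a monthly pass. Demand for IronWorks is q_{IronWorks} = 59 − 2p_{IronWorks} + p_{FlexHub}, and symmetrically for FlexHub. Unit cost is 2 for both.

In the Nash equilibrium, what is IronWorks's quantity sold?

IronWorks's profit: π = (p_{IronWorks} − 2)(59 − 2p_{IronWorks} + p_{FlexHub}).
∂π/∂p_{IronWorks} = 63 − 4p_{IronWorks} + p_{FlexHub} = 0 ⇒ p_{IronWorks} = 15.75 + 0.25p_{FlexHub}.
The game is symmetric, so in equilibrium p_{FlexHub} = p_{IronWorks}: the reaction function gives 0.75p_{IronWorks} = 15.75, hence p_{IronWorks} = 21.
q_{IronWorks} = 59 − 2·21 + 21 = 38.

38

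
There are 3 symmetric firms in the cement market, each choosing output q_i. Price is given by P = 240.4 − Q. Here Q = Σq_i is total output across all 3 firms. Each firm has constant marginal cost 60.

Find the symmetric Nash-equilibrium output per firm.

45.1

A representative firm's profit is π_i = q_i(240.4 − Q) − 60q_i, with Q = q_i + Σ_{j≠i} q_j.
First-order condition: 180.4 − 2q_i − Σ_{j≠i} q_j = 0.
In a symmetric equilibrium every firm chooses the same q, so Σ_{j≠i} q_j = 2q. The condition becomes 180.4 − 4q = 0, giving q = 180.4/4 = 45.1.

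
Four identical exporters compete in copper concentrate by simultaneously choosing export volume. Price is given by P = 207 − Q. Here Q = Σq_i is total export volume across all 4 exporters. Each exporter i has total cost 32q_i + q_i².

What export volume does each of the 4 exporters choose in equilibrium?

A representative exporter's profit is π_i = q_i(207 − Q) − 32q_i − q_i², with Q = q_i + Σ_{j≠i} q_j.
First-order condition: 175 − 4q_i − Σ_{j≠i} q_j = 0.
In a symmetric equilibrium every exporter chooses the same q, so Σ_{j≠i} q_j = 3q. The condition becomes 175 − 7q = 0, giving q = 175/7 = 25.

25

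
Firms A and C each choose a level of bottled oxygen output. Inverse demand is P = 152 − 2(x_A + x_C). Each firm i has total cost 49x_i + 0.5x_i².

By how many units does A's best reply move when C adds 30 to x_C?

Firm A's profit: π = x_A(152 − 2(x_A + x_C)) − 49x_A − 0.5x_A².
∂π/∂x_A = 103 − 5x_A − 2x_C = 0, so x_A = 20.6 − 0.4x_C.
The reaction-function slope is −0.4, so a 30-unit rise in x_C moves x_A by −0.4 × 30 = −12. A's best response falls — the actions are strategic substitutes.

-12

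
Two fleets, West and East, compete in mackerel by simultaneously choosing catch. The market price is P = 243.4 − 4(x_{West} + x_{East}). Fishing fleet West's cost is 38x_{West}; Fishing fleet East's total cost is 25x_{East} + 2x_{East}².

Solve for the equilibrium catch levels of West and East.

Fishing fleet West's profit: π = x_{West}(243.4 − 4(x_{West} + x_{East})) − 38x_{West}.
∂π/∂x_{West} = 205.4 − 8x_{West} − 4x_{East} = 0, so x_{West} = 25.675 − 0.5x_{East}.
For East: ∂π/∂x_{East} = 218.4 − 12x_{East} − 4x_{West} = 0 ⇒ x_{East} = 18.2 − (1/3)x_{West}.
Substituting the second reaction function into the first: x_{West} = 25.675 − 0.5(18.2 − (1/3)x_{West}), which gives (5/6)x_{West} = 16.575 ⇒ x_{West} = 19.89.
Then x_{East} = 18.2 − (1/3)·19.89 = 11.57.

19.89, 11.57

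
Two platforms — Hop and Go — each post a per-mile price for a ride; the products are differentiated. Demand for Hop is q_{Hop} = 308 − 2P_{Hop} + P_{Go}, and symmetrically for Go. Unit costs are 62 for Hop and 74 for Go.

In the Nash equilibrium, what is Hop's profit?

Hop's profit: π = (P_{Hop} − 62)(308 − 2P_{Hop} + P_{Go}).
∂π/∂P_{Hop} = 432 − 4P_{Hop} + P_{Go} = 0 ⇒ P_{Hop} = 108 + 0.25P_{Go}.
Similarly P_{Go} = 114 + 0.25P_{Hop}.
Substituting the second reaction function into the first: P_{Hop} = 108 + 0.25(114 + 0.25P_{Hop}), which gives 0.9375P_{Hop} = 136.5 ⇒ P_{Hop} = 145.6.
Then P_{Go} = 114 + 0.25·145.6 = 150.4.
q_{Hop} = 308 − 2·145.6 + 150.4 = 167.2.
Profit = (145.6 − 62)·167.2 = 13977.92.

13977.92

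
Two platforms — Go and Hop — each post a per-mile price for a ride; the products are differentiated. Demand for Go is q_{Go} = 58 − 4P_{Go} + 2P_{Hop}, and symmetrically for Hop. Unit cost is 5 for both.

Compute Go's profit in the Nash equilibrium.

256

Go's profit: π = (P_{Go} − 5)(58 − 4P_{Go} + 2P_{Hop}).
∂π/∂P_{Go} = 78 − 8P_{Go} + 2P_{Hop} = 0 ⇒ P_{Go} = 9.75 + 0.25P_{Hop}.
The game is symmetric, so in equilibrium P_{Hop} = P_{Go}: the reaction function gives 0.75P_{Go} = 9.75, hence P_{Go} = 13.
q_{Go} = 58 − 4·13 + 2·13 = 32.
Profit = (13 − 5)·32 = 256.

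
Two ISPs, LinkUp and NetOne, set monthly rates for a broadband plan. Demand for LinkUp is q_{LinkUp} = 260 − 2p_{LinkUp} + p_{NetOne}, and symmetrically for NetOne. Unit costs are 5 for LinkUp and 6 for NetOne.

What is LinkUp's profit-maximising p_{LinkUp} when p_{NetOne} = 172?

110.5

LinkUp's profit: π = (p_{LinkUp} − 5)(260 − 2p_{LinkUp} + p_{NetOne}).
∂π/∂p_{LinkUp} = 270 − 4p_{LinkUp} + p_{NetOne} = 0 ⇒ p_{LinkUp} = 67.5 + 0.25p_{NetOne}.
At p_{NetOne} = 172: p_{LinkUp} = 67.5 + 0.25·172 = 110.5.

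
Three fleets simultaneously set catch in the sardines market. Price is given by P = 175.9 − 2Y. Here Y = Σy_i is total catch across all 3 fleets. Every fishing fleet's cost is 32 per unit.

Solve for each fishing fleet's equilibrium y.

17.9875

A representative fishing fleet's profit is π_i = y_i(175.9 − 2Y) − 32y_i, with Y = y_i + Σ_{j≠i} y_j.
First-order condition: 143.9 − 4y_i − 2Σ_{j≠i} y_j = 0.
Imposing symmetry (y_j = y for all j) turns Σ_{j≠i} y_j into 2y, so 143.9 = 8y and y = 17.9875.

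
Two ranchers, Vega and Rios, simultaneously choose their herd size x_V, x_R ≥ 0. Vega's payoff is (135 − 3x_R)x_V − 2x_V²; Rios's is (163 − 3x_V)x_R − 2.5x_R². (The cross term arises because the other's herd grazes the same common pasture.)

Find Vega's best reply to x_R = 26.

Expanding Vega's payoff: 135x_V − 3x_Rx_V − 2x_V².
∂π/∂x_V = 135 − 3x_R − 4x_V = 0, so x_V = 33.75 − 0.75x_R.
At x_R = 26: x_V = 33.75 − 0.75·26 = 14.25.

14.25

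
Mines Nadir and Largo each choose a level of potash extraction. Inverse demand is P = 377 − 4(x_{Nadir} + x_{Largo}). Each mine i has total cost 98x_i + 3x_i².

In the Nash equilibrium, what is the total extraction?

Mine Nadir's profit: π = x_{Nadir}(377 − 4(x_{Nadir} + x_{Largo})) − 98x_{Nadir} − 3x_{Nadir}².
∂π/∂x_{Nadir} = 279 − 14x_{Nadir} − 4x_{Largo} = 0, so x_{Nadir} = 279/14 − (2/7)x_{Largo}.
The game is symmetric, so in equilibrium x_{Largo} = x_{Nadir}: the reaction function gives (9/7)x_{Nadir} = 279/14, hence x_{Nadir} = 15.5.
Total extraction: 15.5 + 15.5 = 31.

31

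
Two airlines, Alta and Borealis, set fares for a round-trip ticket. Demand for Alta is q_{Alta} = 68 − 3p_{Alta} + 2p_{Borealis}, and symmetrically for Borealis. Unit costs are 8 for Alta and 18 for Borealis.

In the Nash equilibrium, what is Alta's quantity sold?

50.625

Alta's profit: π = (p_{Alta} − 8)(68 − 3p_{Alta} + 2p_{Borealis}).
∂π/∂p_{Alta} = 92 − 6p_{Alta} + 2p_{Borealis} = 0 ⇒ p_{Alta} = 46/3 + (1/3)p_{Borealis}.
Similarly p_{Borealis} = 61/3 + (1/3)p_{Alta}.
Solving the two reaction functions simultaneously: (1 − (1/3)(1/3))p_{Alta} = 46/3 + (1/3)·(61/3), so (8/9)p_{Alta} = 199/9 and p_{Alta} = 24.875.
Then p_{Borealis} = 61/3 + (1/3)·24.875 = 28.625.
q_{Alta} = 68 − 3·24.875 + 2·28.625 = 50.625.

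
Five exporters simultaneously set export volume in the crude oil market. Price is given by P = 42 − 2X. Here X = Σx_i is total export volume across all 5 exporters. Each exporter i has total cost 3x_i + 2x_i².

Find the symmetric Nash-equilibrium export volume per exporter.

2.4375

A representative exporter's profit is π_i = x_i(42 − 2X) − 3x_i − 2x_i², with X = x_i + Σ_{j≠i} x_j.
First-order condition: 39 − 8x_i − 2Σ_{j≠i} x_j = 0.
With identical exporters, set every x_j = x: then 39 − 8x − 8x = 0, i.e. x = 39/16 = 2.4375.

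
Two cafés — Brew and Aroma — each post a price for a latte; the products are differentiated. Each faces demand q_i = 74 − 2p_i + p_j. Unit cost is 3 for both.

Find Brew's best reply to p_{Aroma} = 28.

27

Brew's profit: π = (p_{Brew} − 3)(74 − 2p_{Brew} + p_{Aroma}).
∂π/∂p_{Brew} = 80 − 4p_{Brew} + p_{Aroma} = 0 ⇒ p_{Brew} = 20 + 0.25p_{Aroma}.
At p_{Aroma} = 28: p_{Brew} = 20 + 0.25·28 = 27.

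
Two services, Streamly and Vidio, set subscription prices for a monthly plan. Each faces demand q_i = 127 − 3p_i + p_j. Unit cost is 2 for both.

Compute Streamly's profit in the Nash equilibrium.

Streamly's profit: π = (p_{Streamly} − 2)(127 − 3p_{Streamly} + p_{Vidio}).
∂π/∂p_{Streamly} = 133 − 6p_{Streamly} + p_{Vidio} = 0 ⇒ p_{Streamly} = 133/6 + (1/6)p_{Vidio}.
The game is symmetric, so in equilibrium p_{Vidio} = p_{Streamly}: the reaction function gives (5/6)p_{Streamly} = 133/6, hence p_{Streamly} = 26.6.
q_{Streamly} = 127 − 3·26.6 + 26.6 = 73.8.
Profit = (26.6 − 2)·73.8 = 1815.48.

1815.48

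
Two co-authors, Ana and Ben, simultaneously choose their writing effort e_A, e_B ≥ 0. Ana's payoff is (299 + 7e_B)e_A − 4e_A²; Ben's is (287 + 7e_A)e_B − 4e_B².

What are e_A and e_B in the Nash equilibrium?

Expanding Ana's payoff: 299e_A + 7e_Be_A − 4e_A².
∂π/∂e_A = 299 + 7e_B − 8e_A = 0, so e_A = 37.375 + 0.875e_B.
Likewise for Ben: e_B = 35.875 + 0.875e_A.
Solving the two reaction functions simultaneously: (1 − (0.875)(0.875))e_A = 37.375 + 0.875·35.875, so (15/64)e_A = 4401/64 and e_A = 293.4.
Then e_B = 35.875 + 0.875·293.4 = 292.6.

293.4, 292.6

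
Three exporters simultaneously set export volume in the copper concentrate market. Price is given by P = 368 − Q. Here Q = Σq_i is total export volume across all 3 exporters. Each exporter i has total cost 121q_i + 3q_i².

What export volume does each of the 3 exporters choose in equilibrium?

A representative exporter's profit is π_i = q_i(368 − Q) − 121q_i − 3q_i², with Q = q_i + Σ_{j≠i} q_j.
First-order condition: 247 − 8q_i − Σ_{j≠i} q_j = 0.
In a symmetric equilibrium every exporter chooses the same q, so Σ_{j≠i} q_j = 2q. The condition becomes 247 − 10q = 0, giving q = 247/10 = 24.7.

24.7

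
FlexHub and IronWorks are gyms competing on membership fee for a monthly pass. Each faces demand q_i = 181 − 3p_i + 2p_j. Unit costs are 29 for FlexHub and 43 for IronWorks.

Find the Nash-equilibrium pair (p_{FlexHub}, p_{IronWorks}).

69.625, 74.875

FlexHub's profit: π = (p_{FlexHub} − 29)(181 − 3p_{FlexHub} + 2p_{IronWorks}).
∂π/∂p_{FlexHub} = 268 − 6p_{FlexHub} + 2p_{IronWorks} = 0 ⇒ p_{FlexHub} = 134/3 + (1/3)p_{IronWorks}.
Similarly p_{IronWorks} = 155/3 + (1/3)p_{FlexHub}.
Substituting the second reaction function into the first: p_{FlexHub} = 134/3 + (1/3)(155/3 + (1/3)p_{FlexHub}), which gives (8/9)p_{FlexHub} = 557/9 ⇒ p_{FlexHub} = 69.625.
Then p_{IronWorks} = 155/3 + (1/3)·69.625 = 74.875.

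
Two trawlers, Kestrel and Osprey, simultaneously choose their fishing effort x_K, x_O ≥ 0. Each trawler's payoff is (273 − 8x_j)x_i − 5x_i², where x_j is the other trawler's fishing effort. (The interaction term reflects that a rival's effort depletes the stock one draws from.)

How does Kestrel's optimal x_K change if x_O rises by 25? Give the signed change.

Kestrel's payoff is (273 − 8x_O)x_K − 5x_K².
∂π/∂x_K = 273 − 8x_O − 10x_K = 0, so x_K = 27.3 − 0.8x_O.
The reaction-function slope is −0.8, so a 25-unit rise in x_O moves x_K by −0.8 × 25 = −20. Kestrel's best response falls — the actions are strategic substitutes.

-20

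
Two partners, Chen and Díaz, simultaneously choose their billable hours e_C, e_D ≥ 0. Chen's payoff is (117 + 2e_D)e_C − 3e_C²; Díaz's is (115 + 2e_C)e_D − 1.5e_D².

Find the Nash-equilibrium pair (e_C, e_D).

41.5, 66

Expanding Chen's payoff: 117e_C + 2e_De_C − 3e_C².
∂π/∂e_C = 117 + 2e_D − 6e_C = 0, so e_C = 19.5 + (1/3)e_D.
Likewise for Díaz: e_D = 115/3 + (2/3)e_C.
Plugging e_D into Chen's best response: e_C = 19.5 + (1/3)(115/3 + (2/3)e_C) ⇒ (7/9)e_C = 581/18, so e_C = 41.5.
Then e_D = 115/3 + (2/3)·41.5 = 66.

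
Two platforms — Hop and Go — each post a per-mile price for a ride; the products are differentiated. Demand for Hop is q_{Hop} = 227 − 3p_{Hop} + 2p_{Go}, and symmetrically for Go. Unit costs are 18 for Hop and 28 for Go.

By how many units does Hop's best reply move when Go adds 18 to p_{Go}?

6

Hop's profit: π = (p_{Hop} − 18)(227 − 3p_{Hop} + 2p_{Go}).
∂π/∂p_{Hop} = 281 − 6p_{Hop} + 2p_{Go} = 0 ⇒ p_{Hop} = 281/6 + (1/3)p_{Go}.
The reaction-function slope is 1/3, so an 18-unit rise in p_{Go} moves p_{Hop} by 1/3 × 18 = 6. Hop's best response rises — the actions are strategic complements.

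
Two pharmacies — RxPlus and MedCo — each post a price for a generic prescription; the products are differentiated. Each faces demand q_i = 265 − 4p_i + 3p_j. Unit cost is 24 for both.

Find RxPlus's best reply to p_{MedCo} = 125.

RxPlus's profit: π = (p_{RxPlus} − 24)(265 − 4p_{RxPlus} + 3p_{MedCo}).
∂π/∂p_{RxPlus} = 361 − 8p_{RxPlus} + 3p_{MedCo} = 0 ⇒ p_{RxPlus} = 45.125 + 0.375p_{MedCo}.
At p_{MedCo} = 125: p_{RxPlus} = 45.125 + 0.375·125 = 92.

92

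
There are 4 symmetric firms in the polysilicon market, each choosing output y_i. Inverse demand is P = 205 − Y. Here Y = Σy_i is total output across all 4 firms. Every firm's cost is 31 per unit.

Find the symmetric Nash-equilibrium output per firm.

A representative firm's profit is π_i = y_i(205 − Y) − 31y_i, with Y = y_i + Σ_{j≠i} y_j.
First-order condition: 174 − 2y_i − Σ_{j≠i} y_j = 0.
In a symmetric equilibrium every firm chooses the same y, so Σ_{j≠i} y_j = 3y. The condition becomes 174 − 5y = 0, giving y = 174/5 = 34.8.

34.8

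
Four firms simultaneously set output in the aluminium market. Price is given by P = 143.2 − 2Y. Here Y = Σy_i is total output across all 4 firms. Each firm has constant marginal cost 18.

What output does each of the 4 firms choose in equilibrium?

12.52

A representative firm's profit is π_i = y_i(143.2 − 2Y) − 18y_i, with Y = y_i + Σ_{j≠i} y_j.
First-order condition: 125.2 − 4y_i − 2Σ_{j≠i} y_j = 0.
With identical firms, set every y_j = y: then 125.2 − 4y − 6y = 0, i.e. y = 125.2/10 = 12.52.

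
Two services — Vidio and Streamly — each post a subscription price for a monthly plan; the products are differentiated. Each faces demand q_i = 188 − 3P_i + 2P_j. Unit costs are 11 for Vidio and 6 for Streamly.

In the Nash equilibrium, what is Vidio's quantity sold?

129.9375

Vidio's profit: π = (P_{Vidio} − 11)(188 − 3P_{Vidio} + 2P_{Streamly}).
∂π/∂P_{Vidio} = 221 − 6P_{Vidio} + 2P_{Streamly} = 0 ⇒ P_{Vidio} = 221/6 + (1/3)P_{Streamly}.
Similarly P_{Streamly} = 103/3 + (1/3)P_{Vidio}.
Solving the two reaction functions simultaneously: (1 − (1/3)(1/3))P_{Vidio} = 221/6 + (1/3)·(103/3), so (8/9)P_{Vidio} = 869/18 and P_{Vidio} = 54.3125.
Then P_{Streamly} = 103/3 + (1/3)·54.3125 = 52.4375.
q_{Vidio} = 188 − 3·54.3125 + 2·52.4375 = 129.9375.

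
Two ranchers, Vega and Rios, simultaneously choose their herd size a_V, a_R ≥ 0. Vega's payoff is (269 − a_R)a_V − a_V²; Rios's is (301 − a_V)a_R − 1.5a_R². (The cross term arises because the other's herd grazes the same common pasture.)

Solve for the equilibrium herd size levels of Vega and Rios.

101.2, 66.6

Expanding Vega's payoff: 269a_V − a_Ra_V − a_V².
∂π/∂a_V = 269 − a_R − 2a_V = 0, so a_V = 134.5 − 0.5a_R.
Likewise for Rios: a_R = 301/3 − (1/3)a_V.
Substituting the second reaction function into the first: a_V = 134.5 − 0.5(301/3 − (1/3)a_V), which gives (5/6)a_V = 253/3 ⇒ a_V = 101.2.
Then a_R = 301/3 − (1/3)·101.2 = 66.6.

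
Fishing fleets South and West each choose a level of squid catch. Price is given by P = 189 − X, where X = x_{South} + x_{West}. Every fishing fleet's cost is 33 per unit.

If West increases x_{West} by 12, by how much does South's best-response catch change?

-6

Fishing fleet South's profit: π = x_{South}(189 − (x_{South} + x_{West})) − 33x_{South}.
∂π/∂x_{South} = 156 − 2x_{South} − x_{West} = 0, so x_{South} = 78 − 0.5x_{West}.
The reaction-function slope is −0.5, so a 12-unit rise in x_{West} moves x_{South} by −0.5 × 12 = −6. South's best response falls — the actions are strategic substitutes.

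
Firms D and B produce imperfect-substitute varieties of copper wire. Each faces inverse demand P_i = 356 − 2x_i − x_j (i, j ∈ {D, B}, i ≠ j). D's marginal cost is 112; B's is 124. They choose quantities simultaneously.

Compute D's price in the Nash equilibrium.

211.2

Firm D's profit: π = x_D(356 − 2x_D − x_B) − 112x_D.
∂π/∂x_D = 244 − 4x_D − x_B = 0 ⇒ x_D = 61 − 0.25x_B.
Similarly x_B = 58 − 0.25x_D.
Substituting the second reaction function into the first: x_D = 61 − 0.25(58 − 0.25x_D), which gives 0.9375x_D = 46.5 ⇒ x_D = 49.6.
Then x_B = 58 − 0.25·49.6 = 45.6.
P_D = 356 − 2·49.6 − 45.6 = 211.2.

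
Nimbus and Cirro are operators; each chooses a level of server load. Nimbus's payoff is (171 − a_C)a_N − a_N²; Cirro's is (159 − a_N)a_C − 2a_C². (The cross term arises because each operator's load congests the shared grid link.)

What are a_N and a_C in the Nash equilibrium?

75, 21

Expanding Nimbus's payoff: 171a_N − a_Ca_N − a_N².
∂π/∂a_N = 171 − a_C − 2a_N = 0, so a_N = 85.5 − 0.5a_C.
Likewise for Cirro: a_C = 39.75 − 0.25a_N.
Plugging a_C into Nimbus's best response: a_N = 85.5 − 0.5(39.75 − 0.25a_N) ⇒ 0.875a_N = 65.625, so a_N = 75.
Then a_C = 39.75 − 0.25·75 = 21.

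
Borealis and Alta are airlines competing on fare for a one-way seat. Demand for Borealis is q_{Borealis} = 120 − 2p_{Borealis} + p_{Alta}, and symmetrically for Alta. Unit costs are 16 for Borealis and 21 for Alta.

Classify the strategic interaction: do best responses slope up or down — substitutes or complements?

Borealis's profit: π = (p_{Borealis} − 16)(120 − 2p_{Borealis} + p_{Alta}).
∂π/∂p_{Borealis} = 152 − 4p_{Borealis} + p_{Alta} = 0 ⇒ p_{Borealis} = 38 + 0.25p_{Alta}.
The best-response slope dp_{Borealis}/dp_{Alta} = 0.25 > 0: the reaction function is upward-sloping, so the choices are strategic complements.

strategic complements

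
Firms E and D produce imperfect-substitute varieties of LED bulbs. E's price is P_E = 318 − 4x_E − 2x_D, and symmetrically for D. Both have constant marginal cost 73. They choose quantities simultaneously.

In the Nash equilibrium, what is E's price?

171

Firm E's profit: π = x_E(318 − 4x_E − 2x_D) − 73x_E.
∂π/∂x_E = 245 − 8x_E − 2x_D = 0 ⇒ x_E = 30.625 − 0.25x_D.
By symmetry x_D = x_E; substituting into the reaction function, 1.25x_E = 30.625 and x_E = 24.5.
P_E = 318 − 4·24.5 − 2·24.5 = 171.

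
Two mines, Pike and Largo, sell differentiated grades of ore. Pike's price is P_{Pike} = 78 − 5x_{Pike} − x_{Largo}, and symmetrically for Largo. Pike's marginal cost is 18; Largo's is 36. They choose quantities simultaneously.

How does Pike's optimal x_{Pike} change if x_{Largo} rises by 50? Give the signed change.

-5

Mine Pike's profit: π = x_{Pike}(78 − 5x_{Pike} − x_{Largo}) − 18x_{Pike}.
∂π/∂x_{Pike} = 60 − 10x_{Pike} − x_{Largo} = 0 ⇒ x_{Pike} = 6 − 0.1x_{Largo}.
The reaction-function slope is −0.1, so a 50-unit rise in x_{Largo} moves x_{Pike} by −0.1 × 50 = −5. Pike's best response falls — the actions are strategic substitutes.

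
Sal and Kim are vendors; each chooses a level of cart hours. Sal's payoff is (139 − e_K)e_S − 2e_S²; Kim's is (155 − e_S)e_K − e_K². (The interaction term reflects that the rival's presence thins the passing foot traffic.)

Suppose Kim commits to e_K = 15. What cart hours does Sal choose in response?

Expanding Sal's payoff: 139e_S − e_Ke_S − 2e_S².
∂π/∂e_S = 139 − e_K − 4e_S = 0, so e_S = 34.75 − 0.25e_K.
At e_K = 15: e_S = 34.75 − 0.25·15 = 31.

31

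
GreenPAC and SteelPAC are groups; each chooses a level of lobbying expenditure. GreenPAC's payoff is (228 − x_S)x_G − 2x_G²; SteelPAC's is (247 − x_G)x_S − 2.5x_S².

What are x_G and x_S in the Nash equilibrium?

Expanding GreenPAC's payoff: 228x_G − x_Sx_G − 2x_G².
∂π/∂x_G = 228 − x_S − 4x_G = 0, so x_G = 57 − 0.25x_S.
Likewise for SteelPAC: x_S = 49.4 − 0.2x_G.
Solving the two reaction functions simultaneously: (1 − (−0.25)(−0.2))x_G = 57 − 0.25·49.4, so 0.95x_G = 44.65 and x_G = 47.
Then x_S = 49.4 − 0.2·47 = 40.

47, 40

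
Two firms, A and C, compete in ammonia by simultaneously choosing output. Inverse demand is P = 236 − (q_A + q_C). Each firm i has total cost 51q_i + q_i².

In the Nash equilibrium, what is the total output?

74

Firm A's profit: π = q_A(236 − (q_A + q_C)) − 51q_A − q_A².
∂π/∂q_A = 185 − 4q_A − q_C = 0, so q_A = 46.25 − 0.25q_C.
The game is symmetric, so in equilibrium q_C = q_A: the reaction function gives 1.25q_A = 46.25, hence q_A = 37.
Total output: 37 + 37 = 74.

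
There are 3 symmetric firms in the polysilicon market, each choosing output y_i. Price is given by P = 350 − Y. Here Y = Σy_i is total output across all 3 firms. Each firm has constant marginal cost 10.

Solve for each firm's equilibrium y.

85

A representative firm's profit is π_i = y_i(350 − Y) − 10y_i, with Y = y_i + Σ_{j≠i} y_j.
First-order condition: 340 − 2y_i − Σ_{j≠i} y_j = 0.
Imposing symmetry (y_j = y for all j) turns Σ_{j≠i} y_j into 2y, so 340 = 4y and y = 85.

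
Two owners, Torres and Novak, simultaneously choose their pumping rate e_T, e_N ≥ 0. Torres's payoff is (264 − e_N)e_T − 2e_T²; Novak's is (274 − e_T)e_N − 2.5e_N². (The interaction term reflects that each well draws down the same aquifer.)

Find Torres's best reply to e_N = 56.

Expanding Torres's payoff: 264e_T − e_Ne_T − 2e_T².
∂π/∂e_T = 264 − e_N − 4e_T = 0, so e_T = 66 − 0.25e_N.
At e_N = 56: e_T = 66 − 0.25·56 = 52.

52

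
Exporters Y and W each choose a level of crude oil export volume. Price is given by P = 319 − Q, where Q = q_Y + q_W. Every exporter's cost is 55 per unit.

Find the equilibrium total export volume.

Exporter Y's profit: π = q_Y(319 − (q_Y + q_W)) − 55q_Y.
∂π/∂q_Y = 264 − 2q_Y − q_W = 0, so q_Y = 132 − 0.5q_W.
The game is symmetric, so in equilibrium q_W = q_Y: the reaction function gives 1.5q_Y = 132, hence q_Y = 88.
Total export volume: 88 + 88 = 176.

176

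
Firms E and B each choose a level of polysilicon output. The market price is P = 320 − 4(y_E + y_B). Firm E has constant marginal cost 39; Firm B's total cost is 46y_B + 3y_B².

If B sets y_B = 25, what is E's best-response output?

22.625

Firm E's profit: π = y_E(320 − 4(y_E + y_B)) − 39y_E.
∂π/∂y_E = 281 − 8y_E − 4y_B = 0, so y_E = 35.125 − 0.5y_B.
At y_B = 25: y_E = 35.125 − 0.5·25 = 22.625.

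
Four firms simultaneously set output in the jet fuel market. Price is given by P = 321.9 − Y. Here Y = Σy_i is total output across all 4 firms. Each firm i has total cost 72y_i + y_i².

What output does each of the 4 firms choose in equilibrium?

35.7

A representative firm's profit is π_i = y_i(321.9 − Y) − 72y_i − y_i², with Y = y_i + Σ_{j≠i} y_j.
First-order condition: 249.9 − 4y_i − Σ_{j≠i} y_j = 0.
Imposing symmetry (y_j = y for all j) turns Σ_{j≠i} y_j into 3y, so 249.9 = 7y and y = 35.7.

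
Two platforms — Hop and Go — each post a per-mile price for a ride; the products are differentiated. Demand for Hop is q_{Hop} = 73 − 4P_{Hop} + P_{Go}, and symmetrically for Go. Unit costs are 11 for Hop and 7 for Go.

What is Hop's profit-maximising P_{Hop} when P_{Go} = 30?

Hop's profit: π = (P_{Hop} − 11)(73 − 4P_{Hop} + P_{Go}).
∂π/∂P_{Hop} = 117 − 8P_{Hop} + P_{Go} = 0 ⇒ P_{Hop} = 14.625 + 0.125P_{Go}.
At P_{Go} = 30: P_{Hop} = 14.625 + 0.125·30 = 18.375.

18.375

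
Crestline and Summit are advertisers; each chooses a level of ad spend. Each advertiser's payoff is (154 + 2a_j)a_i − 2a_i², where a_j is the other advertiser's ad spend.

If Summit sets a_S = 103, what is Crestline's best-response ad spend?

90

Crestline's payoff is (154 + 2a_S)a_C − 2a_C².
∂π/∂a_C = 154 + 2a_S − 4a_C = 0, so a_C = 38.5 + 0.5a_S.
At a_S = 103: a_C = 38.5 + 0.5·103 = 90.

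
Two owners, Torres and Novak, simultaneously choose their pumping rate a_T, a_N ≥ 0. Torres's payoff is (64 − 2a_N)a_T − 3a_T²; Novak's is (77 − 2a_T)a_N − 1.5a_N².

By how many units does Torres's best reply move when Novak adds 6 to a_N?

Expanding Torres's payoff: 64a_T − 2a_Na_T − 3a_T².
∂π/∂a_T = 64 − 2a_N − 6a_T = 0, so a_T = 32/3 − (1/3)a_N.
The reaction-function slope is −1/3, so a 6-unit rise in a_N moves a_T by −1/3 × 6 = −2. Torres's best response falls — the actions are strategic substitutes.

-2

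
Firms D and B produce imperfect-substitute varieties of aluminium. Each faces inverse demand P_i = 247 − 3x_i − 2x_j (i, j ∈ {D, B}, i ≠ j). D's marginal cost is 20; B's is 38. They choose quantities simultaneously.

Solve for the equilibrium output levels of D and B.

29.5, 25

Firm D's profit: π = x_D(247 − 3x_D − 2x_B) − 20x_D.
∂π/∂x_D = 227 − 6x_D − 2x_B = 0 ⇒ x_D = 227/6 − (1/3)x_B.
Similarly x_B = 209/6 − (1/3)x_D.
Plugging x_B into D's best response: x_D = 227/6 − (1/3)(209/6 − (1/3)x_D) ⇒ (8/9)x_D = 236/9, so x_D = 29.5.
Then x_B = 209/6 − (1/3)·29.5 = 25.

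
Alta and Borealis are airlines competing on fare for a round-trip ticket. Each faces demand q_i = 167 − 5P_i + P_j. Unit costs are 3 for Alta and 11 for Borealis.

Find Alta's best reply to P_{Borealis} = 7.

18.9

Alta's profit: π = (P_{Alta} − 3)(167 − 5P_{Alta} + P_{Borealis}).
∂π/∂P_{Alta} = 182 − 10P_{Alta} + P_{Borealis} = 0 ⇒ P_{Alta} = 18.2 + 0.1P_{Borealis}.
At P_{Borealis} = 7: P_{Alta} = 18.2 + 0.1·7 = 18.9.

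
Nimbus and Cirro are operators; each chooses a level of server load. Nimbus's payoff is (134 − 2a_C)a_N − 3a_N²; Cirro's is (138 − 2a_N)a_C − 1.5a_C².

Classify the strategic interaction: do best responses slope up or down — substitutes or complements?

strategic substitutes

Expanding Nimbus's payoff: 134a_N − 2a_Ca_N − 3a_N².
∂π/∂a_N = 134 − 2a_C − 6a_N = 0, so a_N = 67/3 − (1/3)a_C.
The best-response slope da_N/da_C = −1/3 < 0: the reaction function is downward-sloping, so the choices are strategic substitutes.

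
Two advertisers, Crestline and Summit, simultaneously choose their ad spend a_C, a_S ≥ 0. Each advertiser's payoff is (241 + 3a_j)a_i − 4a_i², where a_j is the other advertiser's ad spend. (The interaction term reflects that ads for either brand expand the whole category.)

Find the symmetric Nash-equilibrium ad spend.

48.2

Crestline's payoff is (241 + 3a_S)a_C − 4a_C².
∂π/∂a_C = 241 + 3a_S − 8a_C = 0, so a_C = 30.125 + 0.375a_S.
By symmetry a_S = a_C; substituting into the reaction function, 0.625a_C = 30.125 and a_C = 48.2.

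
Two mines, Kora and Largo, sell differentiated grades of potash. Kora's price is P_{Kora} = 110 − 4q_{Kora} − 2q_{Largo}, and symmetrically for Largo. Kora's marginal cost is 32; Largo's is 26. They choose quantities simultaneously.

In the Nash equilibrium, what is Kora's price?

Mine Kora's profit: π = q_{Kora}(110 − 4q_{Kora} − 2q_{Largo}) − 32q_{Kora}.
∂π/∂q_{Kora} = 78 − 8q_{Kora} − 2q_{Largo} = 0 ⇒ q_{Kora} = 9.75 − 0.25q_{Largo}.
Similarly q_{Largo} = 10.5 − 0.25q_{Kora}.
Plugging q_{Largo} into Kora's best response: q_{Kora} = 9.75 − 0.25(10.5 − 0.25q_{Kora}) ⇒ 0.9375q_{Kora} = 7.125, so q_{Kora} = 7.6.
Then q_{Largo} = 10.5 − 0.25·7.6 = 8.6.
P_{Kora} = 110 − 4·7.6 − 2·8.6 = 62.4.

62.4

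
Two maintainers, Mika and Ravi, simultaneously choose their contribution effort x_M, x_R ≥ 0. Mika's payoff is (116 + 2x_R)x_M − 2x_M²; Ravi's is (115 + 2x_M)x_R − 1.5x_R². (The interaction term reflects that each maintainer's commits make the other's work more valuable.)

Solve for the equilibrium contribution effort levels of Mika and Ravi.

72.25, 86.5

Expanding Mika's payoff: 116x_M + 2x_Rx_M − 2x_M².
∂π/∂x_M = 116 + 2x_R − 4x_M = 0, so x_M = 29 + 0.5x_R.
Likewise for Ravi: x_R = 115/3 + (2/3)x_M.
Solving the two reaction functions simultaneously: (1 − (0.5)(2/3))x_M = 29 + 0.5·(115/3), so (2/3)x_M = 289/6 and x_M = 72.25.
Then x_R = 115/3 + (2/3)·72.25 = 86.5.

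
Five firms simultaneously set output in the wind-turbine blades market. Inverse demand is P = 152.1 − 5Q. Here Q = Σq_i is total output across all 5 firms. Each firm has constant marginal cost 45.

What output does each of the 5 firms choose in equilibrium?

3.57

A representative firm's profit is π_i = q_i(152.1 − 5Q) − 45q_i, with Q = q_i + Σ_{j≠i} q_j.
First-order condition: 107.1 − 10q_i − 5Σ_{j≠i} q_j = 0.
In a symmetric equilibrium every firm chooses the same q, so Σ_{j≠i} q_j = 4q. The condition becomes 107.1 − 30q = 0, giving q = 107.1/30 = 3.57.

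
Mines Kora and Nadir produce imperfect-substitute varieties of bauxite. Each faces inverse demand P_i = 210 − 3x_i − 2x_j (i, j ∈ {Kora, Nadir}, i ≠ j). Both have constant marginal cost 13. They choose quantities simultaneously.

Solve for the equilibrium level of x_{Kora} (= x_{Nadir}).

24.625

Mine Kora's profit: π = x_{Kora}(210 − 3x_{Kora} − 2x_{Nadir}) − 13x_{Kora}.
∂π/∂x_{Kora} = 197 − 6x_{Kora} − 2x_{Nadir} = 0 ⇒ x_{Kora} = 197/6 − (1/3)x_{Nadir}.
The game is symmetric, so in equilibrium x_{Nadir} = x_{Kora}: the reaction function gives (4/3)x_{Kora} = 197/6, hence x_{Kora} = 24.625.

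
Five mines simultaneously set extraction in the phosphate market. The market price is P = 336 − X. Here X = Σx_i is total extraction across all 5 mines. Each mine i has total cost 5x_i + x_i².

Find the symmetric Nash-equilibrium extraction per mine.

A representative mine's profit is π_i = x_i(336 − X) − 5x_i − x_i², with X = x_i + Σ_{j≠i} x_j.
First-order condition: 331 − 4x_i − Σ_{j≠i} x_j = 0.
With identical mines, set every x_j = x: then 331 − 4x − 4x = 0, i.e. x = 331/8 = 41.375.

41.375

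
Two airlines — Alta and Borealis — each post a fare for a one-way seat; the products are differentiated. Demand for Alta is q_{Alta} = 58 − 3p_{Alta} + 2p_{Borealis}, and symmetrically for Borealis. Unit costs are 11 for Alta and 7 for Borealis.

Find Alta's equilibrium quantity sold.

Alta's profit: π = (p_{Alta} − 11)(58 − 3p_{Alta} + 2p_{Borealis}).
∂π/∂p_{Alta} = 91 − 6p_{Alta} + 2p_{Borealis} = 0 ⇒ p_{Alta} = 91/6 + (1/3)p_{Borealis}.
Similarly p_{Borealis} = 79/6 + (1/3)p_{Alta}.
Plugging p_{Borealis} into Alta's best response: p_{Alta} = 91/6 + (1/3)(79/6 + (1/3)p_{Alta}) ⇒ (8/9)p_{Alta} = 176/9, so p_{Alta} = 22.
Then p_{Borealis} = 79/6 + (1/3)·22 = 20.5.
q_{Alta} = 58 − 3·22 + 2·20.5 = 33.

33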